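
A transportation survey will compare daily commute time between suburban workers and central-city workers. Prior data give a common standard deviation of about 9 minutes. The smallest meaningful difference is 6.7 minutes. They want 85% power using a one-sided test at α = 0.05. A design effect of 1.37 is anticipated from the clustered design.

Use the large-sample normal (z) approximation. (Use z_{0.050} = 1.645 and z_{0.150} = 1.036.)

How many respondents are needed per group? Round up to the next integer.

n = 36 per group

n = (z_α + z_β)² · (σ₁² + σ₂²) / δ²
  = (1.645 + 1.036)² · (2·9² = 162) / 6.7²
  = 7.1878 · 162 / 44.89
  = 25.94
Design effect: 1.37 × 25.94 = 35.54.
Round up → n = 36 per group.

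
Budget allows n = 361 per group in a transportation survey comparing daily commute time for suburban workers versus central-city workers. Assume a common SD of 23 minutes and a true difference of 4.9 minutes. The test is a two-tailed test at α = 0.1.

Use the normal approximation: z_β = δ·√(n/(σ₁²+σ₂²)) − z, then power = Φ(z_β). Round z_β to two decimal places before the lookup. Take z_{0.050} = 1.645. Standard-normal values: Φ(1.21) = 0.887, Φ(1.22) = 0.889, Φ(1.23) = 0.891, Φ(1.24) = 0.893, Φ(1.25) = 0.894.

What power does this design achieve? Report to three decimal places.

z_β = δ·√(n/(σ₁²+σ₂²)) − z_{α/2}
    = 4.9 · √(361/1058) − 1.645
    = 4.9 · 0.58413 − 1.645
    = 2.8622 − 1.645 = 1.2172 → 1.22
Power = Φ(1.22) = 0.889.

Power ≈ 0.889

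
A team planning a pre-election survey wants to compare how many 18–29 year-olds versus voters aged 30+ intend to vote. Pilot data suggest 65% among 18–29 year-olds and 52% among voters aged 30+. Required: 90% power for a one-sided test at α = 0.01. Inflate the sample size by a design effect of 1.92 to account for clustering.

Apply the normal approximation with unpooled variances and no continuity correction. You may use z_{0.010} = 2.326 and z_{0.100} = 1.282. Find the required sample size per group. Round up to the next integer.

n = (z_α + z_β)² · [p₁(1−p₁) + p₂(1−p₂)] / (p₁ − p₂)²
  = (2.326 + 1.282)² · (0.65·0.35 + 0.52·0.48) / (0.13)²
  = (3.608)² · (0.2275 + 0.2496) / 0.0169
  = 13.0177 · 0.4771 / 0.0169
  = 367.50
Design effect: 1.92 × 367.50 = 705.60.
Round up → n = 706 per group.

n = 706 per group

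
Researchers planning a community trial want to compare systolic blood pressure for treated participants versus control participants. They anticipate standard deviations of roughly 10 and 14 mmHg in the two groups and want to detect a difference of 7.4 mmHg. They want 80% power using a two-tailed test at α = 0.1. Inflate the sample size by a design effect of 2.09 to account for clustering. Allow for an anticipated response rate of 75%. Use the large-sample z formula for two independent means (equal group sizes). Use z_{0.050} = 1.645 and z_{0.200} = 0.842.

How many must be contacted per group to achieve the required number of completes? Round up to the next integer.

n = (z_{α/2} + z_β)² · (σ₁² + σ₂²) / δ²
  = (1.645 + 0.842)² · (10² + 14² = 296) / 7.4²
  = 6.1852 · 296 / 54.76
  = 33.43
Design effect: 2.09 × 33.43 = 69.88.
Adjust for 75% response: 69.88 / 0.75 = 93.17.
Round up → n = 94 per group.

n = 94 per group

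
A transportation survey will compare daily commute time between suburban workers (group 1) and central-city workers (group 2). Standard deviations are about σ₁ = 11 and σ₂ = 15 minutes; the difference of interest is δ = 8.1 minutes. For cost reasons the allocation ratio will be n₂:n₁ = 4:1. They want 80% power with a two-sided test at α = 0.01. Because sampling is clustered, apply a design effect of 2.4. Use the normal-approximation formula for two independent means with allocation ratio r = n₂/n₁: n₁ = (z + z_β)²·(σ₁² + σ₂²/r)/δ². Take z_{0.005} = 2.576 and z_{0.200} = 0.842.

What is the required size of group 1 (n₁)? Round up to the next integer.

n₁ = (z_{α/2} + z_β)² · (σ₁² + σ₂²/r) / δ²
   = (2.576 + 0.842)² · (11² + 15²/4) / 8.1²
   = 11.6827 · (121 + 56.25) / 65.61
   = 11.6827 · 177.25 / 65.61
   = 31.56
Design effect: 2.4 × 31.56 = 75.75.
Round up → n₁ = 76; n₂ = r·n₁ = 4 × 76 = 304.

n₁ = 76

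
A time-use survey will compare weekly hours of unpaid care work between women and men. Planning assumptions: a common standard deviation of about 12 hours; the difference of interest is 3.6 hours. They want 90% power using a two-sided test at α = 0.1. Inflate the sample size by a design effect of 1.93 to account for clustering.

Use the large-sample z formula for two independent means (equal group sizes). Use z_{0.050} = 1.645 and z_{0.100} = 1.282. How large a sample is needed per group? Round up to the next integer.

n = 368 per group

n = (z_{α/2} + z_β)² · (σ₁² + σ₂²) / δ²
  = (1.645 + 1.282)² · (2·12² = 288) / 3.6²
  = 8.5673 · 288 / 12.96
  = 190.39
Design effect: 1.93 × 190.39 = 367.44.
Round up → n = 368 per group.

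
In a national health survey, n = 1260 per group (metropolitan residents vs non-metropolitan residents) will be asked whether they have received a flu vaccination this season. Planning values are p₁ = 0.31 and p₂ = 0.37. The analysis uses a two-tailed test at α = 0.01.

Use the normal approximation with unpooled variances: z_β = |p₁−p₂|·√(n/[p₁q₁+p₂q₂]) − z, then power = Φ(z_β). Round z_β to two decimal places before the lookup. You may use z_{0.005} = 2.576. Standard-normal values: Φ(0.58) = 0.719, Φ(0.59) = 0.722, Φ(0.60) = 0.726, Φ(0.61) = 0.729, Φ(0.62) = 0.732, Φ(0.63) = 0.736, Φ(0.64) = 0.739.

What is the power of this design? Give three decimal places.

z_β = |p₁−p₂|·√(n/[p₁q₁+p₂q₂]) − z_{α/2}
    = 0.06 · √(1260/0.4470) − 2.576
    = 0.06 · 53.0923 − 2.576
    = 3.1855 − 2.576 = 0.6095 → 0.61
Power = Φ(0.61) = 0.729.

Power ≈ 0.729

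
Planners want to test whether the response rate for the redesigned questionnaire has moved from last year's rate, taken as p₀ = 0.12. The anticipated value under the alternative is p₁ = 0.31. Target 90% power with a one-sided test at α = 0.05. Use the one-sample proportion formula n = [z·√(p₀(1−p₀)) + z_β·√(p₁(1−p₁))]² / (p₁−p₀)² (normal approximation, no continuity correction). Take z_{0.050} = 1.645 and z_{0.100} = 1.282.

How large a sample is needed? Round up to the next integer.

n = [z_α·√(p₀q₀) + z_β·√(p₁q₁)]² / (p₁ − p₀)²
  = [1.645·√(0.12·0.88) + 1.282·√(0.31·0.69)]² / (0.19)²
  = [1.645·0.3250 + 1.282·0.4625]² / 0.0361
  = [1.1275]² / 0.0361
  = 35.21
Round up → n = 36.

n = 36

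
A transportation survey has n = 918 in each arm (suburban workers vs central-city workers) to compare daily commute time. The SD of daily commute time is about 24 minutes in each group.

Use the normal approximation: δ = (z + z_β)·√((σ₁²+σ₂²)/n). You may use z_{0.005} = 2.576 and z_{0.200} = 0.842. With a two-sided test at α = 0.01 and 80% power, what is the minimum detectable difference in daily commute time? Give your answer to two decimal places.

δ = (z_{α/2} + z_β) · √((σ₁²+σ₂²)/n)
  = (2.576 + 0.842) · √(1152/918)
  = 3.418 · √1.2549
  = 3.418 · 1.1202
  = 3.8289

Minimum detectable difference ≈ 3.83 minutes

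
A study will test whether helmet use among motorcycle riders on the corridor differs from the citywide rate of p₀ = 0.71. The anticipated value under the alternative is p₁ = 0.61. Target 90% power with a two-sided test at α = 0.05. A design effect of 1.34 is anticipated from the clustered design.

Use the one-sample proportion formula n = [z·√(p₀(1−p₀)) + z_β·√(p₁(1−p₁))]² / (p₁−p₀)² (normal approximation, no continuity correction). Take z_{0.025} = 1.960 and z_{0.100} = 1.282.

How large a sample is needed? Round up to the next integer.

n = 308

n = [z_{α/2}·√(p₀q₀) + z_β·√(p₁q₁)]² / (p₁ − p₀)²
  = [1.960·√(0.71·0.29) + 1.282·√(0.61·0.39)]² / (-0.10)²
  = [1.960·0.4538 + 1.282·0.4877]² / 0.0100
  = [1.5147]² / 0.0100
  = 229.42
Design effect: 1.34 × 229.42 = 307.43.
Round up → n = 308.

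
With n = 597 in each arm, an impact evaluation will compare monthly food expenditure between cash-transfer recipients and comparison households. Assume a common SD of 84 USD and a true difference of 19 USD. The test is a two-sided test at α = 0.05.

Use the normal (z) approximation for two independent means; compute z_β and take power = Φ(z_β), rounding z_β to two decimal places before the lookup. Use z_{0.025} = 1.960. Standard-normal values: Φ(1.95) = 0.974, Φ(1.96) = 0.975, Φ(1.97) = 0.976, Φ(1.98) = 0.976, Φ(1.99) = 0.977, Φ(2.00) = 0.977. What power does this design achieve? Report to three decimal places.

Power ≈ 0.974

z_β = δ·√(n/(σ₁²+σ₂²)) − z_{α/2}
    = 19 · √(597/14112) − 1.960
    = 19 · 0.20568 − 1.960
    = 3.9079 − 1.960 = 1.9479 → 1.95
Power = Φ(1.95) = 0.974.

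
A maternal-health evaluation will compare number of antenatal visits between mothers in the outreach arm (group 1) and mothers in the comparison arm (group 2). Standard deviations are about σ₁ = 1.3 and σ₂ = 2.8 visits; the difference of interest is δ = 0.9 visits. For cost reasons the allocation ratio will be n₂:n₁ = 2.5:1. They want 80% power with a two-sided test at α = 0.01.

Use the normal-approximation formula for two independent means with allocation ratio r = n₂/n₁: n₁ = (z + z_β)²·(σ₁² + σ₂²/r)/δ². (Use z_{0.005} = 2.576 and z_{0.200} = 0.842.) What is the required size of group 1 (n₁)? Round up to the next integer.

n₁ = (z_{α/2} + z_β)² · (σ₁² + σ₂²/r) / δ²
   = (2.576 + 0.842)² · (1.3² + 2.8²/2.5) / 0.9²
   = 11.6827 · (1.69 + 3.136) / 0.81
   = 11.6827 · 4.826 / 0.81
   = 69.61
Round up → n₁ = 70; n₂ = r·n₁ = 2.5 × 70 = 175.

n₁ = 70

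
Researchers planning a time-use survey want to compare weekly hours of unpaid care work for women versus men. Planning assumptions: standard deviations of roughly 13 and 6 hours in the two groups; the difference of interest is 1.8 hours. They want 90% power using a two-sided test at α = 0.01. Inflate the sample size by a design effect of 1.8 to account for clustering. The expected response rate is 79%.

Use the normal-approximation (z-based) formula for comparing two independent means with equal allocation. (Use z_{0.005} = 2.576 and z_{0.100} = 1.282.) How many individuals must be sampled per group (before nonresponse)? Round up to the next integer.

n = (z_{α/2} + z_β)² · (σ₁² + σ₂²) / δ²
  = (2.576 + 1.282)² · (13² + 6² = 205) / 1.8²
  = 14.8842 · 205 / 3.24
  = 941.74
Design effect: 1.8 × 941.74 = 1695.14.
Adjust for 79% response: 1695.14 / 0.79 = 2145.75.
Round up → n = 2146 per group.

n = 2146 per group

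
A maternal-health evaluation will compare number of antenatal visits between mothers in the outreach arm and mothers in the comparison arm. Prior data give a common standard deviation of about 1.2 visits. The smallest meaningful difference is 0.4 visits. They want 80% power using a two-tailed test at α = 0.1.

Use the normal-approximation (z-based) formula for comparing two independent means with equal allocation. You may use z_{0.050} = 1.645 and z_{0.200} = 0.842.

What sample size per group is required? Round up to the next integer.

n = (z_{α/2} + z_β)² · (σ₁² + σ₂²) / δ²
  = (1.645 + 0.842)² · (2·1.2² = 2.88) / 0.4²
  = 6.1852 · 2.88 / 0.16
  = 111.33
Round up → n = 112 per group.

n = 112 per group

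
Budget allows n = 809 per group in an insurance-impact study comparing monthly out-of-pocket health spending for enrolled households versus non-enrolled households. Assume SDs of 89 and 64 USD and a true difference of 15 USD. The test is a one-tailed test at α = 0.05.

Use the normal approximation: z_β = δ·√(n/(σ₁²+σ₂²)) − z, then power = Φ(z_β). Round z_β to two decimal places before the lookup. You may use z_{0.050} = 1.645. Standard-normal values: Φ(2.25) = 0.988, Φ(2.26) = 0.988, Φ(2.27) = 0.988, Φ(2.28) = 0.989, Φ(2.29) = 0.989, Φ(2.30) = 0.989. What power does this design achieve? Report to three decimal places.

z_β = δ·√(n/(σ₁²+σ₂²)) − z_α
    = 15 · √(809/12017) − 1.645
    = 15 · 0.25946 − 1.645
    = 3.8920 − 1.645 = 2.2470 → 2.25
Power = Φ(2.25) = 0.988.

Power ≈ 0.988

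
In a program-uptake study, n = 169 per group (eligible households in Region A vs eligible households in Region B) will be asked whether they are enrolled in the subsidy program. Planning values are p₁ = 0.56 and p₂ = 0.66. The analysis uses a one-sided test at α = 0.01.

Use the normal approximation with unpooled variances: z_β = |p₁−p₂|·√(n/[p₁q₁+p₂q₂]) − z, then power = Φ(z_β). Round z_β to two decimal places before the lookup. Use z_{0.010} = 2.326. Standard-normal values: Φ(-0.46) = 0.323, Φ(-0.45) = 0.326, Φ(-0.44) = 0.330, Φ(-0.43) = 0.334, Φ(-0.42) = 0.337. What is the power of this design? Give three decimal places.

z_β = |p₁−p₂|·√(n/[p₁q₁+p₂q₂]) − z_α
    = 0.10 · √(169/0.4708) − 2.326
    = 0.10 · 18.9463 − 2.326
    = 1.8946 − 2.326 = -0.4314 → -0.43
Power = Φ(-0.43) = 0.334.

Power ≈ 0.334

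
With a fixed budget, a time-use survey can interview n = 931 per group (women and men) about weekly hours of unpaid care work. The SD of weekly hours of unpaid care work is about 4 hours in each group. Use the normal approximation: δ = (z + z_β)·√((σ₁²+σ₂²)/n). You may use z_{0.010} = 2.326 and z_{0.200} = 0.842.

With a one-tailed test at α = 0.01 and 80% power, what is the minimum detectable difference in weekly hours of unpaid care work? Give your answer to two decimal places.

δ = (z_α + z_β) · √((σ₁²+σ₂²)/n)
  = (2.326 + 0.842) · √(32/931)
  = 3.168 · √0.03437
  = 3.168 · 0.1854
  = 0.5873

Minimum detectable difference ≈ 0.59 hours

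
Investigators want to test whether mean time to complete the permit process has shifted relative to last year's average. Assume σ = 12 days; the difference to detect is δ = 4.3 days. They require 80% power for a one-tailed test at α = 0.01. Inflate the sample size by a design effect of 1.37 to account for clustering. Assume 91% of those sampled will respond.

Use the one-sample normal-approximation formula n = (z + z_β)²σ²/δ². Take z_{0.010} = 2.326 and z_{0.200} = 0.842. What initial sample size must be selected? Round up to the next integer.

n = 118

n = (z_α + z_β)² · σ² / δ²
  = (2.326 + 0.842)² · 12² / 4.3²
  = 10.0362 · 144 / 18.49
  = 78.16
Design effect: 1.37 × 78.16 = 107.08.
Adjust for 91% response: 107.08 / 0.91 = 117.67.
Round up → n = 118.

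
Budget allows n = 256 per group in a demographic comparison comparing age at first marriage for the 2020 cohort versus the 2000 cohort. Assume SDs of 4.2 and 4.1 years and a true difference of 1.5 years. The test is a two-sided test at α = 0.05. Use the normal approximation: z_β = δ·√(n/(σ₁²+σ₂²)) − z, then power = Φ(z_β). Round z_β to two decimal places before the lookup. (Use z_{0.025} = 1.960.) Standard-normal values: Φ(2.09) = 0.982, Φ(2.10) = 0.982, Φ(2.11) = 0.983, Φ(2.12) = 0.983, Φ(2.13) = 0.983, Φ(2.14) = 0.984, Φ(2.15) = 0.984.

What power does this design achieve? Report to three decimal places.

z_β = δ·√(n/(σ₁²+σ₂²)) − z_{α/2}
    = 1.5 · √(256/34.45) − 1.960
    = 1.5 · 2.72600 − 1.960
    = 4.0890 − 1.960 = 2.1290 → 2.13
Power = Φ(2.13) = 0.983.

Power ≈ 0.983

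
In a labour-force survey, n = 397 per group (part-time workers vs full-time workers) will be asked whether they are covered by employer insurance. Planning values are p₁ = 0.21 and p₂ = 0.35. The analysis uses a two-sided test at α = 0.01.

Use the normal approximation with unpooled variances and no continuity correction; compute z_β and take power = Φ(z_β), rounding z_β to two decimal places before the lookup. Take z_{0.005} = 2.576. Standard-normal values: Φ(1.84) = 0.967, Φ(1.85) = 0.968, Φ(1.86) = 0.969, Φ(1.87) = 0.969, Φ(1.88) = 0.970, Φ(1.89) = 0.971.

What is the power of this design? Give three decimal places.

Power ≈ 0.969

z_β = |p₁−p₂|·√(n/[p₁q₁+p₂q₂]) − z_{α/2}
    = 0.14 · √(397/0.3934) − 2.576
    = 0.14 · 31.7671 − 2.576
    = 4.4474 − 2.576 = 1.8714 → 1.87
Power = Φ(1.87) = 0.969.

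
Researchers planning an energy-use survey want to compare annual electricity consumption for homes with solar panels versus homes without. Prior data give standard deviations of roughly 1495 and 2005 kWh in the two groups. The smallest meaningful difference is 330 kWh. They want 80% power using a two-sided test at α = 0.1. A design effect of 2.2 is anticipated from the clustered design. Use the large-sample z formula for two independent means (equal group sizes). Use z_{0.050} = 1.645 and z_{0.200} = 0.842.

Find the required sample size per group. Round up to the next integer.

n = 782 per group

n = (z_{α/2} + z_β)² · (σ₁² + σ₂²) / δ²
  = (1.645 + 0.842)² · (1495² + 2005² = 6255050) / 330²
  = 6.1852 · 6255050 / 108900
  = 355.27
Design effect: 2.2 × 355.27 = 781.59.
Round up → n = 782 per group.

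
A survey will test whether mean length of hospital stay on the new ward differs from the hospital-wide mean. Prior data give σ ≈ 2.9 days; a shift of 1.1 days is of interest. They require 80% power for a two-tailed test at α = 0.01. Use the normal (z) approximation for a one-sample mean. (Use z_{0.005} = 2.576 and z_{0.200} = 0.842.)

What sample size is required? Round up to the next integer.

n = 82

n = (z_{α/2} + z_β)² · σ² / δ²
  = (2.576 + 0.842)² · 2.9² / 1.1²
  = 11.6827 · 8.41 / 1.21
  = 81.20
Round up → n = 82.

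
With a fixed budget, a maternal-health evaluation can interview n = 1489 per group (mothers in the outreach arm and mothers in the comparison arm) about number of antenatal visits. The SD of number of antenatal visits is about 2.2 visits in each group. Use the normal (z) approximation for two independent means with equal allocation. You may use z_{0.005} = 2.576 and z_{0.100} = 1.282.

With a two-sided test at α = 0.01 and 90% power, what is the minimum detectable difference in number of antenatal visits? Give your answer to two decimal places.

δ = (z_{α/2} + z_β) · √((σ₁²+σ₂²)/n)
  = (2.576 + 1.282) · √(9.68/1489)
  = 3.858 · √0.0065
  = 3.858 · 0.0806
  = 0.3111

Minimum detectable difference ≈ 0.31 visits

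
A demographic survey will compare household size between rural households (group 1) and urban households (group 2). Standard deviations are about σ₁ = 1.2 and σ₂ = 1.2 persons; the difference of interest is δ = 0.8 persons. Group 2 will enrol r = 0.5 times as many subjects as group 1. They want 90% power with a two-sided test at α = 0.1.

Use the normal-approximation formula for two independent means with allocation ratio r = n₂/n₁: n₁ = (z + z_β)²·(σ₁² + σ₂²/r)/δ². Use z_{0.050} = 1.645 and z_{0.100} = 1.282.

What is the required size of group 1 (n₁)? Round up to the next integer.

n₁ = (z_{α/2} + z_β)² · (σ₁² + σ₂²/r) / δ²
   = (1.645 + 1.282)² · (1.2² + 1.2²/0.5) / 0.8²
   = 8.5673 · (1.44 + 2.88) / 0.64
   = 8.5673 · 4.32 / 0.64
   = 57.83
Round up → n₁ = 58; n₂ = r·n₁ = 0.5 × 58 = 29.

n₁ = 58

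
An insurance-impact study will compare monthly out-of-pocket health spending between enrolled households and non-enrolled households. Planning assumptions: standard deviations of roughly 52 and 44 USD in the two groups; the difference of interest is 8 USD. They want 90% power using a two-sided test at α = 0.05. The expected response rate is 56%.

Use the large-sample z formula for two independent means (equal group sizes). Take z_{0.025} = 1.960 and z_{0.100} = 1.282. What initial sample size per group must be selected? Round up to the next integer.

n = 1361 per group

n = (z_{α/2} + z_β)² · (σ₁² + σ₂²) / δ²
  = (1.960 + 1.282)² · (52² + 44² = 4640) / 8²
  = 10.5106 · 4640 / 64
  = 762.02
Adjust for 56% response: 762.02 / 0.56 = 1360.74.
Round up → n = 1361 per group.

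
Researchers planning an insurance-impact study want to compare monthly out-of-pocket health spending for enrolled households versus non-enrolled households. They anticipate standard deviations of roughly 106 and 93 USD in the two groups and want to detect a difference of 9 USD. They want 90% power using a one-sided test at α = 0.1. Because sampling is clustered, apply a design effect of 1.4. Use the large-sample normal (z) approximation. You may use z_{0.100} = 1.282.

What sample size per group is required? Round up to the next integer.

n = (z_α + z_β)² · (σ₁² + σ₂²) / δ²
  = (1.282 + 1.282)² · (106² + 93² = 19885) / 9²
  = 6.5741 · 19885 / 81
  = 1613.90
Design effect: 1.4 × 1613.90 = 2259.46.
Round up → n = 2260 per group.

n = 2260 per group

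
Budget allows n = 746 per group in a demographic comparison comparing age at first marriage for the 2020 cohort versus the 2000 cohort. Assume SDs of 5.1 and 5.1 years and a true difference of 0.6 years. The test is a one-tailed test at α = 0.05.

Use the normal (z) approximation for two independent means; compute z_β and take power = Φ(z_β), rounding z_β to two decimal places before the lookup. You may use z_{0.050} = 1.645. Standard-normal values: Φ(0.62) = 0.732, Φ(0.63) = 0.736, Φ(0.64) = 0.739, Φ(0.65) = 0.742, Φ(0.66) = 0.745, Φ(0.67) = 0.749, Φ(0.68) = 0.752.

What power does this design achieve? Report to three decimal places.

z_β = δ·√(n/(σ₁²+σ₂²)) − z_α
    = 0.6 · √(746/52.02) − 1.645
    = 0.6 · 3.78690 − 1.645
    = 2.2721 − 1.645 = 0.6271 → 0.63
Power = Φ(0.63) = 0.736.

Power ≈ 0.736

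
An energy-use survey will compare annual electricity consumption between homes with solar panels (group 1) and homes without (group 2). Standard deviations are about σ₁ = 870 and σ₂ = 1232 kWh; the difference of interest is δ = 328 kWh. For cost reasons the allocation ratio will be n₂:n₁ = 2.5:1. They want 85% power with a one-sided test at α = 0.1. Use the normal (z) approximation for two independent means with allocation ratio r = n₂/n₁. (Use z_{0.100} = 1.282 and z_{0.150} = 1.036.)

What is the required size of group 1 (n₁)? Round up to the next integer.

n₁ = 69

n₁ = (z_α + z_β)² · (σ₁² + σ₂²/r) / δ²
   = (1.282 + 1.036)² · (870² + 1232²/2.5) / 328²
   = 5.3731 · (756900 + 607129.6) / 107584
   = 5.3731 · 1364029.6 / 107584
   = 68.12
Round up → n₁ = 69; n₂ = r·n₁ = 2.5 × 69 = 173.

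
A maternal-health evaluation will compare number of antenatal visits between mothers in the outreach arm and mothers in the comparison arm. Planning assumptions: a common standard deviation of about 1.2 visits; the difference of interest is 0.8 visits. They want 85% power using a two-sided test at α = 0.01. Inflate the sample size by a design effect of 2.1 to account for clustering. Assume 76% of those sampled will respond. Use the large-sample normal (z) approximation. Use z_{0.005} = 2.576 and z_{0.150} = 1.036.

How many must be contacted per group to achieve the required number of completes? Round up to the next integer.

n = (z_{α/2} + z_β)² · (σ₁² + σ₂²) / δ²
  = (2.576 + 1.036)² · (2·1.2² = 2.88) / 0.8²
  = 13.0465 · 2.88 / 0.64
  = 58.71
Design effect: 2.1 × 58.71 = 123.29.
Adjust for 76% response: 123.29 / 0.76 = 162.22.
Round up → n = 163 per group.

n = 163 per group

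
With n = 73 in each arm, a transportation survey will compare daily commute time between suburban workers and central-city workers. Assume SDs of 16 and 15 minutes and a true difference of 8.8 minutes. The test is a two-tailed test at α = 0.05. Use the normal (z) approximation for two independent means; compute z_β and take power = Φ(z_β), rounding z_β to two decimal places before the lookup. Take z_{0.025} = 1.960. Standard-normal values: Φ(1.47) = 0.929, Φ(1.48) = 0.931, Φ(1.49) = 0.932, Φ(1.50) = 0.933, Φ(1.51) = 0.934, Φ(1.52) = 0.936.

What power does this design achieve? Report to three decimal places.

Power ≈ 0.929

z_β = δ·√(n/(σ₁²+σ₂²)) − z_{α/2}
    = 8.8 · √(73/481) − 1.960
    = 8.8 · 0.38957 − 1.960
    = 3.4282 − 1.960 = 1.4682 → 1.47
Power = Φ(1.47) = 0.929.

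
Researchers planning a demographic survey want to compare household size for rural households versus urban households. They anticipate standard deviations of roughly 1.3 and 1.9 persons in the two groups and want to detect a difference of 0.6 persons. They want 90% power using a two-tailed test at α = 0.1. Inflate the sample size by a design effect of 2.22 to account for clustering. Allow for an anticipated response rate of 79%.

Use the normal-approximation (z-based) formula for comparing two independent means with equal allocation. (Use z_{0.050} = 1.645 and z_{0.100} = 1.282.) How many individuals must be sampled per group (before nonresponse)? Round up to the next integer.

n = (z_{α/2} + z_β)² · (σ₁² + σ₂²) / δ²
  = (1.645 + 1.282)² · (1.3² + 1.9² = 5.3) / 0.6²
  = 8.5673 · 5.3 / 0.36
  = 126.13
Design effect: 2.22 × 126.13 = 280.01.
Adjust for 79% response: 280.01 / 0.79 = 354.44.
Round up → n = 355 per group.

n = 355 per group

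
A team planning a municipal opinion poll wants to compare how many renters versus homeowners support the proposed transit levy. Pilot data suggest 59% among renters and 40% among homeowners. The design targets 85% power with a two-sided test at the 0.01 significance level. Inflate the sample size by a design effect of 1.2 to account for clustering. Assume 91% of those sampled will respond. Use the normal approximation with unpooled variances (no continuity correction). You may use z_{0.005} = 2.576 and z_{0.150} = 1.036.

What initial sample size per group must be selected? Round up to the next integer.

n = 230 per group

n = (z_{α/2} + z_β)² · [p₁(1−p₁) + p₂(1−p₂)] / (p₁ − p₂)²
  = (2.576 + 1.036)² · (0.59·0.41 + 0.40·0.60) / (0.19)²
  = (3.612)² · (0.2419 + 0.2400) / 0.0361
  = 13.0465 · 0.4819 / 0.0361
  = 174.16
Design effect: 1.2 × 174.16 = 208.99.
Adjust for 91% response: 208.99 / 0.91 = 229.66.
Round up → n = 230 per group.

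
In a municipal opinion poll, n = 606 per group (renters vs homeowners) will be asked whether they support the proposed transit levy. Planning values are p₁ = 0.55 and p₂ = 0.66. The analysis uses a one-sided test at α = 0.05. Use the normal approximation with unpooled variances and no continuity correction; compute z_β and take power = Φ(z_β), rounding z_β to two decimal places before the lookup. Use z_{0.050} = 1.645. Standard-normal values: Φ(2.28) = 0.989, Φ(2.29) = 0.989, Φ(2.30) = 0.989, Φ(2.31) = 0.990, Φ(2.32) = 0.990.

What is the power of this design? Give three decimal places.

Power ≈ 0.989

z_β = |p₁−p₂|·√(n/[p₁q₁+p₂q₂]) − z_α
    = 0.11 · √(606/0.4719) − 1.645
    = 0.11 · 35.8353 − 1.645
    = 3.9419 − 1.645 = 2.2969 → 2.30
Power = Φ(2.30) = 0.989.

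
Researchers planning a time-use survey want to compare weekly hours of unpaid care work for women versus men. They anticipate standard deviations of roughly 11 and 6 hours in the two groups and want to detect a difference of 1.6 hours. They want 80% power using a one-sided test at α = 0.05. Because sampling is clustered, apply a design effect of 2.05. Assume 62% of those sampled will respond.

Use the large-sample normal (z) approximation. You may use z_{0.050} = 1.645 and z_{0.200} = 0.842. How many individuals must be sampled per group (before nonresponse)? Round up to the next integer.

n = (z_α + z_β)² · (σ₁² + σ₂²) / δ²
  = (1.645 + 0.842)² · (11² + 6² = 157) / 1.6²
  = 6.1852 · 157 / 2.56
  = 379.32
Design effect: 2.05 × 379.32 = 777.62.
Adjust for 62% response: 777.62 / 0.62 = 1254.22.
Round up → n = 1255 per group.

n = 1255 per group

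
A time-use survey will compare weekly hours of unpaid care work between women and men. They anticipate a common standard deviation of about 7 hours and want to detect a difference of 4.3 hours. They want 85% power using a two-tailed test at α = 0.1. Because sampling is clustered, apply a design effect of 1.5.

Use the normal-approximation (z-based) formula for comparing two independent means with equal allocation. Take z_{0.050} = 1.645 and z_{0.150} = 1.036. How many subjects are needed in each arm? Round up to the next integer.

n = (z_{α/2} + z_β)² · (σ₁² + σ₂²) / δ²
  = (1.645 + 1.036)² · (2·7² = 98) / 4.3²
  = 7.1878 · 98 / 18.49
  = 38.10
Design effect: 1.5 × 38.10 = 57.14.
Round up → n = 58 per group.

n = 58 per group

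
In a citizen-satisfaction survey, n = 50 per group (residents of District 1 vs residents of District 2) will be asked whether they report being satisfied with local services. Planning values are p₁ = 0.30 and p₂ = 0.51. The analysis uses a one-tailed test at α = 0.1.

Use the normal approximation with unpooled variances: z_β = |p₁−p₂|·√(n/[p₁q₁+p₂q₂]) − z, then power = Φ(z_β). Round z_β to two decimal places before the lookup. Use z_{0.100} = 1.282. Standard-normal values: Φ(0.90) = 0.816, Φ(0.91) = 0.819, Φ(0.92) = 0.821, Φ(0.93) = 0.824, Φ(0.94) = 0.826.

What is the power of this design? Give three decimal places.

Power ≈ 0.819

z_β = |p₁−p₂|·√(n/[p₁q₁+p₂q₂]) − z_α
    = 0.21 · √(50/0.4599) − 1.282
    = 0.21 · 10.4269 − 1.282
    = 2.1896 − 1.282 = 0.9076 → 0.91
Power = Φ(0.91) = 0.819.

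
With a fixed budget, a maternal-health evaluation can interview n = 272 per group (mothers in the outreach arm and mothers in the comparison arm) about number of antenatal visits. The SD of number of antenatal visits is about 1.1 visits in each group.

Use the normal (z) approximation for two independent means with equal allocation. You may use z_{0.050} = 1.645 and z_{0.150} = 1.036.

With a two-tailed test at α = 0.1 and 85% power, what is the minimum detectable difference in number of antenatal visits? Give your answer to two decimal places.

Minimum detectable difference ≈ 0.25 visits

δ = (z_{α/2} + z_β) · √((σ₁²+σ₂²)/n)
  = (1.645 + 1.036) · √(2.42/272)
  = 2.681 · √0.0089
  = 2.681 · 0.0943
  = 0.2529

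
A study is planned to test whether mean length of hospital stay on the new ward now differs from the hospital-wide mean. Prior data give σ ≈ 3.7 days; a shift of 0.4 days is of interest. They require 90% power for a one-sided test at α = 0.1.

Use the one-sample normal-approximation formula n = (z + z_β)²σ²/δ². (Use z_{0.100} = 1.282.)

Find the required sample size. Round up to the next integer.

n = (z_α + z_β)² · σ² / δ²
  = (1.282 + 1.282)² · 3.7² / 0.4²
  = 6.5741 · 13.69 / 0.16
  = 562.50
Round up → n = 563.

n = 563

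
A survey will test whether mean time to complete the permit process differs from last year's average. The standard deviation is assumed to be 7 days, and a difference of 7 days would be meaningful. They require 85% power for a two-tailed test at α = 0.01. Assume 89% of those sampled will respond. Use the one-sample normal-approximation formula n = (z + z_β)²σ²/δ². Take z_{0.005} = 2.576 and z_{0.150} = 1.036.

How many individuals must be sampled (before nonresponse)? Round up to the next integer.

n = (z_{α/2} + z_β)² · σ² / δ²
  = (2.576 + 1.036)² · 7² / 7²
  = 13.0465 · 49 / 49
  = 13.05
Adjust for 89% response: 13.05 / 0.89 = 14.66.
Round up → n = 15.

n = 15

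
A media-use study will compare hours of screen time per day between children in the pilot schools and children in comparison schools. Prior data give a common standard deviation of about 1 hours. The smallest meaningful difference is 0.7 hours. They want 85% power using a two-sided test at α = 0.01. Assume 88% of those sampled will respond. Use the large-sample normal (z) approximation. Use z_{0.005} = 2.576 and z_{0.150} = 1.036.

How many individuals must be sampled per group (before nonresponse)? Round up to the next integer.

n = 61 per group

n = (z_{α/2} + z_β)² · (σ₁² + σ₂²) / δ²
  = (2.576 + 1.036)² · (2·1² = 2) / 0.7²
  = 13.0465 · 2 / 0.49
  = 53.25
Adjust for 88% response: 53.25 / 0.88 = 60.51.
Round up → n = 61 per group.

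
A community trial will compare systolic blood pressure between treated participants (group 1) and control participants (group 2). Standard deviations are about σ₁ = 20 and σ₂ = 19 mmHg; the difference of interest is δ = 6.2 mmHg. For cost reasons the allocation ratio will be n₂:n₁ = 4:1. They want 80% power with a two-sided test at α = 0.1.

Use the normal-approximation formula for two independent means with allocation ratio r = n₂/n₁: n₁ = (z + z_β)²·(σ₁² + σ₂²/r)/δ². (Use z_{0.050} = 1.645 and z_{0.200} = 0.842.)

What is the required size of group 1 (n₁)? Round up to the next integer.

n₁ = (z_{α/2} + z_β)² · (σ₁² + σ₂²/r) / δ²
   = (1.645 + 0.842)² · (20² + 19²/4) / 6.2²
   = 6.1852 · (400 + 90.25) / 38.44
   = 6.1852 · 490.25 / 38.44
   = 78.88
Round up → n₁ = 79; n₂ = r·n₁ = 4 × 79 = 316.

n₁ = 79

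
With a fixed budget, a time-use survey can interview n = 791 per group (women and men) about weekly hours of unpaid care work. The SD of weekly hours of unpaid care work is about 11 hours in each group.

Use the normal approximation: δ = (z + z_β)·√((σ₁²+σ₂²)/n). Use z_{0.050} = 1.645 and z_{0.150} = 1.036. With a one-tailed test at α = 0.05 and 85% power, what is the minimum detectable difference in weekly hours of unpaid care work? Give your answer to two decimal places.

δ = (z_α + z_β) · √((σ₁²+σ₂²)/n)
  = (1.645 + 1.036) · √(242/791)
  = 2.681 · √0.30594
  = 2.681 · 0.5531
  = 1.4829

Minimum detectable difference ≈ 1.48 hours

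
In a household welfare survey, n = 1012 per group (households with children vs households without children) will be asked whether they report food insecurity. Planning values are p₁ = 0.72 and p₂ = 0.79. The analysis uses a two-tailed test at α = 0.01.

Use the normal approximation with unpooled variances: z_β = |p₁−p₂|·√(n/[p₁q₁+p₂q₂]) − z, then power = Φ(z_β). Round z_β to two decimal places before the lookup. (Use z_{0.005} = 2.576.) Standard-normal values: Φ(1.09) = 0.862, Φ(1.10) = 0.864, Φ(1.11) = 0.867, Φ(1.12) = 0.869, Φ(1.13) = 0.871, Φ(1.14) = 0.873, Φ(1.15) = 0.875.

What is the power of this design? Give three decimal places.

Power ≈ 0.864

z_β = |p₁−p₂|·√(n/[p₁q₁+p₂q₂]) − z_{α/2}
    = 0.07 · √(1012/0.3675) − 2.576
    = 0.07 · 52.4761 − 2.576
    = 3.6733 − 2.576 = 1.0973 → 1.10
Power = Φ(1.10) = 0.864.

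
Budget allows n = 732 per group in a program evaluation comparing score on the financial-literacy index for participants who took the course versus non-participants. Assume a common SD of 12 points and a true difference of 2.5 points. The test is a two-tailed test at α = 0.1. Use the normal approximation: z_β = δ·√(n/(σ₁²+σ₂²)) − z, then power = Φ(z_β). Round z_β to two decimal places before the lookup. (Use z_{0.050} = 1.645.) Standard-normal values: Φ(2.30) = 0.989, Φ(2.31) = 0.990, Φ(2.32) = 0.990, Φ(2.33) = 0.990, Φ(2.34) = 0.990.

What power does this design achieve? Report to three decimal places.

z_β = δ·√(n/(σ₁²+σ₂²)) − z_{α/2}
    = 2.5 · √(732/288) − 1.645
    = 2.5 · 1.59426 − 1.645
    = 3.9857 − 1.645 = 2.3407 → 2.34
Power = Φ(2.34) = 0.990.

Power ≈ 0.990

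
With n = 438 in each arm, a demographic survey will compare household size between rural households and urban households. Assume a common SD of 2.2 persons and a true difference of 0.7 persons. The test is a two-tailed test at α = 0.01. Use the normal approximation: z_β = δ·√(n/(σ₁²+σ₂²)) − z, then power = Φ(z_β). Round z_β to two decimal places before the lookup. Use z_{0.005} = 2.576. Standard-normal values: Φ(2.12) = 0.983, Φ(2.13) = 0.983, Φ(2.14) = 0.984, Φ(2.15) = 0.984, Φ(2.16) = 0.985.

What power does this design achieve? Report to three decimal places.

z_β = δ·√(n/(σ₁²+σ₂²)) − z_{α/2}
    = 0.7 · √(438/9.68) − 2.576
    = 0.7 · 6.72666 − 2.576
    = 4.7087 − 2.576 = 2.1327 → 2.13
Power = Φ(2.13) = 0.983.

Power ≈ 0.983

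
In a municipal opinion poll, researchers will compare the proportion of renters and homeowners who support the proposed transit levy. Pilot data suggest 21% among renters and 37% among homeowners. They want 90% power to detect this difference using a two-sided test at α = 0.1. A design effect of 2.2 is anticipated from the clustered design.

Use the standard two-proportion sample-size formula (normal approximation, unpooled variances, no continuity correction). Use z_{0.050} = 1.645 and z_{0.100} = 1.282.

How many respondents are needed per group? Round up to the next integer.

n = 294 per group

n = (z_{α/2} + z_β)² · [p₁(1−p₁) + p₂(1−p₂)] / (p₁ − p₂)²
  = (1.645 + 1.282)² · (0.21·0.79 + 0.37·0.63) / (-0.16)²
  = (2.927)² · (0.1659 + 0.2331) / 0.0256
  = 8.5673 · 0.3990 / 0.0256
  = 133.53
Design effect: 2.2 × 133.53 = 293.77.
Round up → n = 294 per group.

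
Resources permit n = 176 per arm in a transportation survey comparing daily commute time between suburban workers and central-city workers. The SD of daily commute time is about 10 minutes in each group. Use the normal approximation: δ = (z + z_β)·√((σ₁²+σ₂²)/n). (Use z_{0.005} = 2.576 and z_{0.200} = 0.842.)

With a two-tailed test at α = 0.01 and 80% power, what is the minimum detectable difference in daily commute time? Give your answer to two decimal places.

δ = (z_{α/2} + z_β) · √((σ₁²+σ₂²)/n)
  = (2.576 + 0.842) · √(200/176)
  = 3.418 · √1.1364
  = 3.418 · 1.0660
  = 3.6436

Minimum detectable difference ≈ 3.64 minutes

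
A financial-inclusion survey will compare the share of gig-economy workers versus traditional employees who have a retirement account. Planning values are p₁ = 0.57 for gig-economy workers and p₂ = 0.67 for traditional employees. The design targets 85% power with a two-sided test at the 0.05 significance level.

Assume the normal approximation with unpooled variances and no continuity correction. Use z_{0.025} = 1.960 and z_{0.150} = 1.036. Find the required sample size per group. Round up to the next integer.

n = (z_{α/2} + z_β)² · [p₁(1−p₁) + p₂(1−p₂)] / (p₁ − p₂)²
  = (1.960 + 1.036)² · (0.57·0.43 + 0.67·0.33) / (-0.10)²
  = (2.996)² · (0.2451 + 0.2211) / 0.0100
  = 8.9760 · 0.4662 / 0.0100
  = 418.46
Round up → n = 419 per group.

n = 419 per group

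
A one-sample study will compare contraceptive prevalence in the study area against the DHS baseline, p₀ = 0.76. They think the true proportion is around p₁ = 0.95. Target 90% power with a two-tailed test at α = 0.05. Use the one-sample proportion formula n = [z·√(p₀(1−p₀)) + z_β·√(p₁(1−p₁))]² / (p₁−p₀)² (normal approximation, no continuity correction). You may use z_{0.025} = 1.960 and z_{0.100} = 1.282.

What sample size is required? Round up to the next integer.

n = [z_{α/2}·√(p₀q₀) + z_β·√(p₁q₁)]² / (p₁ − p₀)²
  = [1.960·√(0.76·0.24) + 1.282·√(0.95·0.05)]² / (0.19)²
  = [1.960·0.4271 + 1.282·0.2179]² / 0.0361
  = [1.1165]² / 0.0361
  = 34.53
Round up → n = 35.

n = 35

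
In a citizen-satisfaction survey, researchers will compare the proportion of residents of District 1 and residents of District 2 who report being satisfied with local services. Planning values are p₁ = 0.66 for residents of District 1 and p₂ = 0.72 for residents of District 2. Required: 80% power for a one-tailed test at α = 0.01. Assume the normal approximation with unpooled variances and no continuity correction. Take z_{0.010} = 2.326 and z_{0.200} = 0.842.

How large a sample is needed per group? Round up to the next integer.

n = (z_α + z_β)² · [p₁(1−p₁) + p₂(1−p₂)] / (p₁ − p₂)²
  = (2.326 + 0.842)² · (0.66·0.34 + 0.72·0.28) / (-0.06)²
  = (3.168)² · (0.2244 + 0.2016) / 0.0036
  = 10.0362 · 0.4260 / 0.0036
  = 1187.62
Round up → n = 1188 per group.

n = 1188 per group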